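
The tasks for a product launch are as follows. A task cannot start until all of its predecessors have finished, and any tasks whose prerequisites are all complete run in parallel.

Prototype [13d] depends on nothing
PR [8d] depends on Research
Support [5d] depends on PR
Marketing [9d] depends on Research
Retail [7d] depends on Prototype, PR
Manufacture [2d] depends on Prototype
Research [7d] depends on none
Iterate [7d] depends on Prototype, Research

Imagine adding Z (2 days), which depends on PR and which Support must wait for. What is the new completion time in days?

22

Originally the job takes 22 days.
With Z inserted, Support now waits for max(PR, Z).
New critical path: Research→PR→Z→Support = 7+8+2+5 = 22 ⇒ 22 days.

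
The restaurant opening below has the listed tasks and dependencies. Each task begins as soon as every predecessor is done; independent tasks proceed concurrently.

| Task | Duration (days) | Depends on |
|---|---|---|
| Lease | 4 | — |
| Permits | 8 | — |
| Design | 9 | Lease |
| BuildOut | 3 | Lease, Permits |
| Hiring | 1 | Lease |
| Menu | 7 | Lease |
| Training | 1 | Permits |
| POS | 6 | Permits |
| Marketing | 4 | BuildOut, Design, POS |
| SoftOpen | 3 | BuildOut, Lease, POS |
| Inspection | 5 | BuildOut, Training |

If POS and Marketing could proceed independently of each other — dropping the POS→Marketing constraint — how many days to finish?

Before: longest chain Permits→POS→Marketing = 8+6+4 = 18, finish 18.
Without POS→Marketing, Marketing's earliest start moves from 14 to 13.
After: Lease→Design→Marketing = 4+9+4 = 17 → 17 days.

17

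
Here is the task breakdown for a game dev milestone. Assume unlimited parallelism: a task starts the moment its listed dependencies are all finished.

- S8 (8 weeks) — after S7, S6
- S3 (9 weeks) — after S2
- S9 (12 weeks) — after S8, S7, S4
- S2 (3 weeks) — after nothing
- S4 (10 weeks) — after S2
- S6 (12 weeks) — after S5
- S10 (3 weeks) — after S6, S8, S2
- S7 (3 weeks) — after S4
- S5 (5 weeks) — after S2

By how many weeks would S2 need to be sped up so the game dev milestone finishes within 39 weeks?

Current finish: 40 weeks; target: 39.
S2 is on every critical path, so each week cut from S2 cuts the finish by one (this holds down to a finish of 38).
Need 40 − 39 = 1 week off S2 → S2 becomes 2 weeks, finish becomes 39.

1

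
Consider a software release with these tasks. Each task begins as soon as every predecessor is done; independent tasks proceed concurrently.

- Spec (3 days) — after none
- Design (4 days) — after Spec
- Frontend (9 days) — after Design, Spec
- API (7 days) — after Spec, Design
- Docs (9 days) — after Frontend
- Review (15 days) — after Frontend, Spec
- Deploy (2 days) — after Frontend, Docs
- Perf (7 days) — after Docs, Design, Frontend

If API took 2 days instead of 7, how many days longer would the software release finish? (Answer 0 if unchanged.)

Actual critical path: Spec→Design→Frontend→Docs→Perf = 3+4+9+9+7 = 32 ⇒ 32 days.
API is off the critical path — its longest chain is 14 days, giving 18 of slack.
That remains the longest chain; total 32 days.
Change in finish: 32 − 32 = +0 days.

0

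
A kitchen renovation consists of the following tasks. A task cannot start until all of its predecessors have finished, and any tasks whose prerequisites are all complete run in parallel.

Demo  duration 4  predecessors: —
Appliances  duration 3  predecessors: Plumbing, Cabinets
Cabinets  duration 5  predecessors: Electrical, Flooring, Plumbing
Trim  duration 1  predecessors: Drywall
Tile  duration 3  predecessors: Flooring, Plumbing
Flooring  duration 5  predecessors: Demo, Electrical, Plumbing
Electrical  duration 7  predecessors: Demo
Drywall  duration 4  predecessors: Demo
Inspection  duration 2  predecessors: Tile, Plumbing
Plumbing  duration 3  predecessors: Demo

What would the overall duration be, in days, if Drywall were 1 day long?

24

The binding path is Demo→Electrical→Flooring→Cabinets→Appliances = 4+7+5+5+3 = 24; finish at 24 days.
Drywall is off the critical path — its longest chain is 9 days, giving 15 of slack.
The critical path is still Demo→Electrical→Flooring→Cabinets→Appliances; finish is now 24 days.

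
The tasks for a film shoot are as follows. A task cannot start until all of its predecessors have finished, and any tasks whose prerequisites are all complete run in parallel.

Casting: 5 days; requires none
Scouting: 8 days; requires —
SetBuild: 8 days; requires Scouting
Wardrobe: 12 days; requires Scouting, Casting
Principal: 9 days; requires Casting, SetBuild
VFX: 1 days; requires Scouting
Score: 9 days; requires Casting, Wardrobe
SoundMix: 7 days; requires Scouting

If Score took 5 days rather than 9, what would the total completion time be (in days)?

25

Actual critical path: Scouting→Wardrobe→Score = 8+12+9 = 29 ⇒ 29 days.
Score lies on that path, so at 5 days the path becomes 25 days.
Now Scouting→SetBuild→Principal = 8+8+9 = 25 is longest, so the finish becomes 25 days.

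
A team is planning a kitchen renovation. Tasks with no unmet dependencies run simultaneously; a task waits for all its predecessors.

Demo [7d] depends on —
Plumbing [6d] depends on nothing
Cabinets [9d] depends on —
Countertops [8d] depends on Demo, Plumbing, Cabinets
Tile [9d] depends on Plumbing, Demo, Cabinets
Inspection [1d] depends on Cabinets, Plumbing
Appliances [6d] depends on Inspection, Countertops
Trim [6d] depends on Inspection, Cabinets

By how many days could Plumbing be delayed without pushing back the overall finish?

Cabinets→Countertops→Appliances = 9+8+6 = 23 sets the makespan at 23 days.
The longest chain containing Plumbing totals 20 days.
Float = 23 − 20 = 3.

3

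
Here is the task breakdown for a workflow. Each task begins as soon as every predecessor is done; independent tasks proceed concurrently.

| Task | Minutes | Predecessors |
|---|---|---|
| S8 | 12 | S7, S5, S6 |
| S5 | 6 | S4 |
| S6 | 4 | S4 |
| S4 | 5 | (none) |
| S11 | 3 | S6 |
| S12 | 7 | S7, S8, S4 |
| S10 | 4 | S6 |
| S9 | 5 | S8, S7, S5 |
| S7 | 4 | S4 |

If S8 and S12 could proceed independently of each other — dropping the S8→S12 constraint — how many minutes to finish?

Before: longest chain S4→S5→S8→S12 = 5+6+12+7 = 30, finish 30.
Without S8→S12, S12's earliest start moves from 23 to 9.
The longest chain is now S4→S5→S8→S9 = 5+6+12+5 = 28, so the schedule takes 28 minutes.

28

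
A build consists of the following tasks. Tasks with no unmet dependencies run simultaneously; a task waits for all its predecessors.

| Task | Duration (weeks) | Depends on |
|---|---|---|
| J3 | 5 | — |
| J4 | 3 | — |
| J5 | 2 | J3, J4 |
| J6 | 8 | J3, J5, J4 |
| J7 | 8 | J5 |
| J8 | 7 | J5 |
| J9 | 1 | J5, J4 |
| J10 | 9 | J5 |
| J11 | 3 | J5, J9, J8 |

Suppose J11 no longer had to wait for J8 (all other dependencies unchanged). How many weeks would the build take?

16

Before: longest chain J3→J5→J8→J11 = 5+2+7+3 = 17, finish 17.
Without J8→J11, J11's earliest start moves from 14 to 8.
The longest chain is now J3→J5→J10 = 5+2+9 = 16, so the build takes 16 weeks.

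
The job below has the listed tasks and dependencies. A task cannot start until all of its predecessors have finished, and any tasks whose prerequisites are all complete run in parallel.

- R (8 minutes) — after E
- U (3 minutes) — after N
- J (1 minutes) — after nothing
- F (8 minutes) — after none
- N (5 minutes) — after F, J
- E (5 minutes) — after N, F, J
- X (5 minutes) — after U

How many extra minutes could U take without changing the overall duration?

5

Critical path: F→N→E→R = 8+5+5+8 = 26, so the finish is 26 minutes.
Longest path through U: 21 minutes (earliest finish 16, latest finish 21).
Float = 26 − 21 = 5.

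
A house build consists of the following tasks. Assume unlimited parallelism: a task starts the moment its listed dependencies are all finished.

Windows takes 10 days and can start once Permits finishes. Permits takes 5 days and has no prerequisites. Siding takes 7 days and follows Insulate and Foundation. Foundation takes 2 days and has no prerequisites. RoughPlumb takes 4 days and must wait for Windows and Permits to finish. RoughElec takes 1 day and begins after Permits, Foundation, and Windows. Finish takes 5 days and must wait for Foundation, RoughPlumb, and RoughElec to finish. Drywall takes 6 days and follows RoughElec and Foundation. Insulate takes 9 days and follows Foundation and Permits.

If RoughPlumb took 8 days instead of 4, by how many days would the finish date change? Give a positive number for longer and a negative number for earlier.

Baseline: Permits→Windows→RoughPlumb→Finish = 5+10+4+5 = 24 → 24 days.
Since RoughPlumb is critical, the +4 change carries straight to that chain (now 28 days).
No other chain overtakes it, so the finish is 28 days.
Change in finish: 28 − 24 = +4 days.

4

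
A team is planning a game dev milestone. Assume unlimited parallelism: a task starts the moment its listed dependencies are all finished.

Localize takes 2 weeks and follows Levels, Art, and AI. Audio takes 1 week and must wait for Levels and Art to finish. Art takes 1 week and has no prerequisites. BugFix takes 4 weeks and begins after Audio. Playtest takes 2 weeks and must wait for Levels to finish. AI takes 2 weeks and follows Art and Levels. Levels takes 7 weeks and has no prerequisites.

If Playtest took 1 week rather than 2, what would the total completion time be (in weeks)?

Actual critical path: Levels→Audio→BugFix = 7+1+4 = 12 ⇒ 12 weeks.
Playtest has 3 weeks of float (longest path through it is 9).
No other chain overtakes it, so the finish is 12 weeks.

12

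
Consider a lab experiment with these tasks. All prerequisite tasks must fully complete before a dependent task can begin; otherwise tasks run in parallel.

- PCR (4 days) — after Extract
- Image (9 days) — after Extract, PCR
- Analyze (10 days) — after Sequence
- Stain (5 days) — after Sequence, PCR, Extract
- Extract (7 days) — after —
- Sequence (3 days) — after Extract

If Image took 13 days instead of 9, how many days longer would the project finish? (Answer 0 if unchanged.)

Critical path before the change: Extract→PCR→Image = 7+4+9 = 20 giving 20 days.
Image is on the critical path; changing it to 13 makes that path 24 days.
No other chain overtakes it, so the finish is 24 days.
Change in finish: 24 − 20 = +4 days.

4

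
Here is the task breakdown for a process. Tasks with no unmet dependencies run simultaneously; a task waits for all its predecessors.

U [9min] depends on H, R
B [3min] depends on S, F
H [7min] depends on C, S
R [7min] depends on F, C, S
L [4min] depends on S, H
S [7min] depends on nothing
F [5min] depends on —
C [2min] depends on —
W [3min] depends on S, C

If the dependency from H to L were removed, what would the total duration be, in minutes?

With the dependency in place, S→R→U = 7+7+9 = 23 sets the finish at 23 minutes.
Without H→L, L's earliest start moves from 14 to 7.
After: S→R→U = 7+7+9 = 23 → 23 minutes.

23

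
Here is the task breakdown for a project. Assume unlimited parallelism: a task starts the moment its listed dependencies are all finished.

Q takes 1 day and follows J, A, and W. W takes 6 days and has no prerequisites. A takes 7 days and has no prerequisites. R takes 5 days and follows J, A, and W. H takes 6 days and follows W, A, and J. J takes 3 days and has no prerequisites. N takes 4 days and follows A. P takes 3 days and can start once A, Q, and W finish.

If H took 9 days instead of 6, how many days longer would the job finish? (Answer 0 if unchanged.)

3

Baseline: A→H = 7+6 = 13 → 13 days.
Since H is critical, the +3 change carries straight to that chain (now 16 days).
The critical path is still A→H; finish is now 16 days.
Change in finish: 16 − 13 = +3 days.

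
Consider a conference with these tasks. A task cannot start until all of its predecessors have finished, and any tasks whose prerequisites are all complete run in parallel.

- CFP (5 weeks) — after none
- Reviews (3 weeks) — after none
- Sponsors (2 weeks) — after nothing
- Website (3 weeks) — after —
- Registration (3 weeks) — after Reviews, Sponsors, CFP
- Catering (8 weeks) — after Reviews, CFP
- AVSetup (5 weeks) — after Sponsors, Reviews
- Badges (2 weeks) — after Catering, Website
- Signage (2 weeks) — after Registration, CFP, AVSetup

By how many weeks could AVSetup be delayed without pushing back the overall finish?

5

Critical path: CFP→Catering→Badges = 5+8+2 = 15, so the finish is 15 weeks.
AVSetup finishes as early as 8 and must finish by 13.
Slack of AVSetup = 8 − 3 = 5 weeks.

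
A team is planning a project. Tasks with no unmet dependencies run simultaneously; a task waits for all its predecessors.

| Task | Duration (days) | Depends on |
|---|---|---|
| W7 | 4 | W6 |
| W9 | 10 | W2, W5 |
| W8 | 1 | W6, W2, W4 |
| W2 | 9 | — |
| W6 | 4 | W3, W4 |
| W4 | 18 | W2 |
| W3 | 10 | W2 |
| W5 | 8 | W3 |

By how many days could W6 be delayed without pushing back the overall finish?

2

Critical path: W2→W3→W5→W9 = 9+10+8+10 = 37, so the finish is 37 days.
Longest path through W6: 35 days (earliest finish 31, latest finish 33).
Float = 37 − 35 = 2.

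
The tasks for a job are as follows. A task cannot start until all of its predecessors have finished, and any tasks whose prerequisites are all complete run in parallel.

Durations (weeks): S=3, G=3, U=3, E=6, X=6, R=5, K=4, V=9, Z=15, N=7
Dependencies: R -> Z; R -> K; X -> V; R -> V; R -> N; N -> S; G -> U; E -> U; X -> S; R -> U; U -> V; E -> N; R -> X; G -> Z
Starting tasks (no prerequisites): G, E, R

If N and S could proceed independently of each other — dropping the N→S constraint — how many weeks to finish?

20

With the dependency in place, R→Z = 5+15 = 20 sets the finish at 20 weeks.
Without N→S, S's earliest start moves from 13 to 11.
After: R→Z = 5+15 = 20 → 20 weeks.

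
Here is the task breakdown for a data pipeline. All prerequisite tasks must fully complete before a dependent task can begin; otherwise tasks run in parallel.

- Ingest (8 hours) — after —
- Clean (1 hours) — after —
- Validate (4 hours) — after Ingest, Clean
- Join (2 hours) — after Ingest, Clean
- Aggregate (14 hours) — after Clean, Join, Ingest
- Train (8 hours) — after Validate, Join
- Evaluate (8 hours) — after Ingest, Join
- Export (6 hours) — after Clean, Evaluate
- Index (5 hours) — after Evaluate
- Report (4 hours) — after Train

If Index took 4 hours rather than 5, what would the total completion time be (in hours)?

24

Critical path before the change: Ingest→Validate→Train→Report = 8+4+8+4 = 24 giving 24 hours.
Index has 1 hour of float (longest path through it is 23).
That remains the longest chain; total 24 hours.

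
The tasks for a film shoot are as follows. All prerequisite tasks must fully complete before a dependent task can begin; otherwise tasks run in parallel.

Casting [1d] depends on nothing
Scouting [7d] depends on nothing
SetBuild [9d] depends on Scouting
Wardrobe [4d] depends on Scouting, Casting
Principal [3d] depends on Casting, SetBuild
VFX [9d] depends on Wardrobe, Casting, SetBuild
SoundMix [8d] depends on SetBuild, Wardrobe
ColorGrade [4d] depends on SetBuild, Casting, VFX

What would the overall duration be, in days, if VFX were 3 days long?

24

As given, the longest chain is Scouting→SetBuild→VFX→ColorGrade = 7+9+9+4 = 29, so the finish is 29 days.
VFX lies on that path, so at 3 days the path becomes 23 days.
New critical path: Scouting→SetBuild→SoundMix = 7+9+8 = 24 ⇒ 24 days.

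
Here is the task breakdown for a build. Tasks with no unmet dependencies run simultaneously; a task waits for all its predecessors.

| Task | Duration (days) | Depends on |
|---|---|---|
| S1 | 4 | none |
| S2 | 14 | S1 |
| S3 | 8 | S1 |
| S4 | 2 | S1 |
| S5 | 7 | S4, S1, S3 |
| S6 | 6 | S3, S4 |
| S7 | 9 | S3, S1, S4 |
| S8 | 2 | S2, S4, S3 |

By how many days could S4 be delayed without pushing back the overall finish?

S1→S3→S7 = 4+8+9 = 21 sets the makespan at 21 days.
S4 finishes as early as 6 and must finish by 12.
Slack of S4 = 10 − 4 = 6 days.

6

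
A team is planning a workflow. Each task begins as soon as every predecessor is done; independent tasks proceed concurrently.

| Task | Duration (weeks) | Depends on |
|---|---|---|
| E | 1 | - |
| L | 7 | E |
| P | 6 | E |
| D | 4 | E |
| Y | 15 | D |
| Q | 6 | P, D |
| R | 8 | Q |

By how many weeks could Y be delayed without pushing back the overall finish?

1

E→P→Q→R = 1+6+6+8 = 21 sets the makespan at 21 weeks.
The longest chain containing Y totals 20 weeks.
So Y can slip 21 − 20 = 1 week.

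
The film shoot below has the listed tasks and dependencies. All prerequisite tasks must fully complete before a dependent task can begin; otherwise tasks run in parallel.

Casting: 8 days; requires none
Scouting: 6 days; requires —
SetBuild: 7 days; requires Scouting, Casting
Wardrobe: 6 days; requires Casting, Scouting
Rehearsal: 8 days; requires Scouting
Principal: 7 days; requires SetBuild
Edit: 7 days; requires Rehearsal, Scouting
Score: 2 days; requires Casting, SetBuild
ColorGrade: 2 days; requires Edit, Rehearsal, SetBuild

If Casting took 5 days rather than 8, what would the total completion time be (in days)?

Critical path before the change: Scouting→Rehearsal→Edit→ColorGrade = 6+8+7+2 = 23 giving 23 days.
The longest path through Casting is only 22 days, so Casting has float 1.
No other chain overtakes it, so the finish is 23 days.

23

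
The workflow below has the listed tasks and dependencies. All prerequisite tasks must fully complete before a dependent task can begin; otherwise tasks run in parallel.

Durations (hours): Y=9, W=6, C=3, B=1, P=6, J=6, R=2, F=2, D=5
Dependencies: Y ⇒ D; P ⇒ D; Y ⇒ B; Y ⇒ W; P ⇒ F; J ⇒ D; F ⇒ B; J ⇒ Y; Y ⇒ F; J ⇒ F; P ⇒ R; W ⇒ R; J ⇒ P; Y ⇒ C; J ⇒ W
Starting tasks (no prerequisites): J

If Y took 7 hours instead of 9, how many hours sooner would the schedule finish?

Baseline: J→Y→W→R = 6+9+6+2 = 23 → 23 hours.
Y lies on that path, so at 7 hours the path becomes 21 hours.
No other chain overtakes it, so the finish is 21 hours.
Change in finish: 21 − 23 = -2 hours.

2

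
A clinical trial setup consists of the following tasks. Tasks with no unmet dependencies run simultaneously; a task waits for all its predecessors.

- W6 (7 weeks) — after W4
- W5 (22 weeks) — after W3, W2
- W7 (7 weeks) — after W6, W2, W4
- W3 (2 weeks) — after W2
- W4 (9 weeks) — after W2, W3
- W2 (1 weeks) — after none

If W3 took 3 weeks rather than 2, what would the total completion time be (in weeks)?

27

As given, the longest chain is W2→W3→W4→W6→W7 = 1+2+9+7+7 = 26, so the finish is 26 weeks.
Since W3 is critical, the +1 change carries straight to that chain (now 27 weeks).
No other chain overtakes it, so the finish is 27 weeks.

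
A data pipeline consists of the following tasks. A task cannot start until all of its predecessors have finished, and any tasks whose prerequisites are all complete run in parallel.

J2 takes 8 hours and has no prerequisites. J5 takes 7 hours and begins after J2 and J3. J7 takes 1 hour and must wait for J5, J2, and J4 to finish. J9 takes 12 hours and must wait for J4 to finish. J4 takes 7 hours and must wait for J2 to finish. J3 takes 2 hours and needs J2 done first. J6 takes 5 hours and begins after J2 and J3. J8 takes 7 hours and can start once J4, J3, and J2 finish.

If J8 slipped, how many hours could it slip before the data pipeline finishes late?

5

J2→J4→J9 = 8+7+12 = 27 sets the makespan at 27 hours.
The longest chain containing J8 totals 22 hours.
Slack of J8 = 20 − 15 = 5 hours.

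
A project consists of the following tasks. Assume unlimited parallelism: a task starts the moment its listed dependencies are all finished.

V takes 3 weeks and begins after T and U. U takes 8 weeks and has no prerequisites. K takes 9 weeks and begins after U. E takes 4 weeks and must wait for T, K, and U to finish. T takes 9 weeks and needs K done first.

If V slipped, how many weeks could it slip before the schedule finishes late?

The longest chain is U→K→T→E = 8+9+9+4 = 30; overall finish 30 weeks.
Longest path through V: 29 weeks (earliest finish 29, latest finish 30).
Slack of V = 27 − 26 = 1 week.

1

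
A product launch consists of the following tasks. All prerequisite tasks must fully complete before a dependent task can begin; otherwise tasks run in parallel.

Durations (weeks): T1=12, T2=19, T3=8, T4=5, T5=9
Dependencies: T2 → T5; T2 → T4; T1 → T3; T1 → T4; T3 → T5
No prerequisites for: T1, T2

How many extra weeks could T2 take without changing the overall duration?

Critical path: T1→T3→T5 = 12+8+9 = 29, so the finish is 29 weeks.
The longest chain containing T2 totals 28 weeks.
So T2 can slip 20 − 19 = 1 week.

1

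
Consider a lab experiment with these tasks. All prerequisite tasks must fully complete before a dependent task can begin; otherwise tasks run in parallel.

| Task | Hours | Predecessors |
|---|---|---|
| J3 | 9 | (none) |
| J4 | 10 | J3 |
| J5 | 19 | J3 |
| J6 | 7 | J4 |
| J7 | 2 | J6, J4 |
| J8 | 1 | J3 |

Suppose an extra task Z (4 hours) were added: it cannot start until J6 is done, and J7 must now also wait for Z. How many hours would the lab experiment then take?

32

Originally the lab experiment takes 28 hours.
With Z inserted, J7 now waits for max(J6, J4, Z).
New critical path: J3→J4→J6→Z→J7 = 9+10+7+4+2 = 32 ⇒ 32 hours.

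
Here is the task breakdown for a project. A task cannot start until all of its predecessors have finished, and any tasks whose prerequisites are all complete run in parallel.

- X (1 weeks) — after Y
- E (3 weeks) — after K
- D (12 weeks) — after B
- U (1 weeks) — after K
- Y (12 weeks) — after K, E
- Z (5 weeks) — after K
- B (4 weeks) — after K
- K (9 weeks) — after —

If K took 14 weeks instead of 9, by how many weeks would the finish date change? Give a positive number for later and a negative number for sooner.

5

As given, the longest chain is K→E→Y→X = 9+3+12+1 = 25, so the finish is 25 weeks.
Since K is critical, the +5 change carries straight to that chain (now 30 weeks).
No other chain overtakes it, so the finish is 30 weeks.
Change in finish: 30 − 25 = +5 weeks.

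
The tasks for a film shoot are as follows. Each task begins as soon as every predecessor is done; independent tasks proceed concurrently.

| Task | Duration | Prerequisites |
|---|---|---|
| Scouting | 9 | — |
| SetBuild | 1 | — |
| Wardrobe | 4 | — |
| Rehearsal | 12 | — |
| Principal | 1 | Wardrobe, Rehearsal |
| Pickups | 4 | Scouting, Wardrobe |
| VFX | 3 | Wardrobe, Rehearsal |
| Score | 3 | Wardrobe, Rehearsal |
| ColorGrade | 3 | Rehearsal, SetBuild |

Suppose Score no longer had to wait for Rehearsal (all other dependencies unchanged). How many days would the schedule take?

Original critical path: Rehearsal→VFX = 12+3 = 15 ⇒ 15 days.
Without Rehearsal→Score, Score's earliest start moves from 12 to 4.
After: Rehearsal→VFX = 12+3 = 15 → 15 days.

15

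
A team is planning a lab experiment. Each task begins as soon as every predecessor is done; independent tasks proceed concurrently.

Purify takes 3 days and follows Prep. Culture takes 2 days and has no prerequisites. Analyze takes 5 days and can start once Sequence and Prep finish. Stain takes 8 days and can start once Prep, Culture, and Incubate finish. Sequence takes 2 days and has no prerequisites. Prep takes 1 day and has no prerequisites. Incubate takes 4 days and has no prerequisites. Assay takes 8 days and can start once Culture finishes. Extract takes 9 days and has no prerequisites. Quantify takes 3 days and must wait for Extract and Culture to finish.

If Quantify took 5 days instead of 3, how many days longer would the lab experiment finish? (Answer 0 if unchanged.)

2

Baseline: Extract→Quantify = 9+3 = 12 → 12 days.
Quantify is on the critical path; changing it to 5 makes that path 14 days.
The critical path is still Extract→Quantify; finish is now 14 days.
Change in finish: 14 − 12 = +2 days.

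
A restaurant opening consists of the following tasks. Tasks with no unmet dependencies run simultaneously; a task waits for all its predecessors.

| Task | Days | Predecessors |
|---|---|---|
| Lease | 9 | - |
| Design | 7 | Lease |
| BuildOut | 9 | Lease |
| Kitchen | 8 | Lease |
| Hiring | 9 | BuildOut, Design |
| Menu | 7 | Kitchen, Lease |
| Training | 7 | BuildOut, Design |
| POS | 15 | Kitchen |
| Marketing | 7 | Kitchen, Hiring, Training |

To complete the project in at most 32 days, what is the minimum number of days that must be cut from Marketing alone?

2

Current finish: 34 days; target: 32.
Marketing is on every critical path, so each day cut from Marketing cuts the finish by one (this holds down to a finish of 32).
Need 34 − 32 = 2 days off Marketing → Marketing becomes 5 days, finish becomes 32.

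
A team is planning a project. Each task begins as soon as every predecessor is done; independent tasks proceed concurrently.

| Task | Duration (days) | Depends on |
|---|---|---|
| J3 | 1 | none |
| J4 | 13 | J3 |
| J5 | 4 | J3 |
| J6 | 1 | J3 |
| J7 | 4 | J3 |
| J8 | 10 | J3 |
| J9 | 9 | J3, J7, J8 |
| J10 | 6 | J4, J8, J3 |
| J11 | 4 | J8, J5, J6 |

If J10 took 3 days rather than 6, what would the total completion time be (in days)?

20

The binding path is J3→J4→J10 = 1+13+6 = 20; finish at 20 days.
J10 lies on that path, so at 3 days the path becomes 17 days.
New critical path: J3→J8→J9 = 1+10+9 = 20 ⇒ 20 days.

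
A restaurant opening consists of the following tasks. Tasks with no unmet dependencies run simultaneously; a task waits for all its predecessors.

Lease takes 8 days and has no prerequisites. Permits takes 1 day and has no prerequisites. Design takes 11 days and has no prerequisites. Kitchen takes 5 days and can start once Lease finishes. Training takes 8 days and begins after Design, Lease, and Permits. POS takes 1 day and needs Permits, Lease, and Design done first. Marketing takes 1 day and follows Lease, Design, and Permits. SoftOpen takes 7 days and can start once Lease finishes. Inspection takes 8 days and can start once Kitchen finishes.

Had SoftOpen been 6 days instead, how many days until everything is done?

21

Actual critical path: Lease→Kitchen→Inspection = 8+5+8 = 21 ⇒ 21 days.
SoftOpen is off the critical path — its longest chain is 15 days, giving 6 of slack.
That remains the longest chain; total 21 days.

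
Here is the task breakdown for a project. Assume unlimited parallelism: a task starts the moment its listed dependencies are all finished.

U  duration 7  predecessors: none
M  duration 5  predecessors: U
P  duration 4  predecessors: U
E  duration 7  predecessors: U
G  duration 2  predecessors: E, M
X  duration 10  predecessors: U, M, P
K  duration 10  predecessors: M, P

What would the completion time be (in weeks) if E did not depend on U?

With the dependency in place, U→M→X = 7+5+10 = 22 sets the finish at 22 weeks.
Without U→E, E's earliest start moves from 7 to 0.
After: U→M→X = 7+5+10 = 22 → 22 weeks.

22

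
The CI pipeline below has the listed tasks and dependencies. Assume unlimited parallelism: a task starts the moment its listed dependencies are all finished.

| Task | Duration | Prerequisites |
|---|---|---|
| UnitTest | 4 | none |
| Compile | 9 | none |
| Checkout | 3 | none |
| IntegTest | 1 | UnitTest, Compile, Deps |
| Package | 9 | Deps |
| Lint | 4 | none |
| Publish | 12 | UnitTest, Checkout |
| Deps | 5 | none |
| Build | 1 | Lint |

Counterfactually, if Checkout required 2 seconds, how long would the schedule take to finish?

Critical path before the change: UnitTest→Publish = 4+12 = 16 giving 16 seconds.
Checkout is off the critical path — its longest chain is 15 seconds, giving 1 of slack.
The critical path is still UnitTest→Publish; finish is now 16 seconds.

16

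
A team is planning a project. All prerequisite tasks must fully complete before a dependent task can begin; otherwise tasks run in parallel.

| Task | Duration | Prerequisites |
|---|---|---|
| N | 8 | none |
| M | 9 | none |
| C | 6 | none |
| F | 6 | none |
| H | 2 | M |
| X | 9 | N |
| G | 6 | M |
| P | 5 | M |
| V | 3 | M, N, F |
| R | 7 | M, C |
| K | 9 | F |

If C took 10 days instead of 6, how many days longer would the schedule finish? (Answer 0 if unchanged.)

0

Actual critical path: N→X = 8+9 = 17 ⇒ 17 days.
C is off the critical path — its longest chain is 13 days, giving 4 of slack.
No other chain overtakes it, so the finish is 17 days.
Change in finish: 17 − 17 = +0 days.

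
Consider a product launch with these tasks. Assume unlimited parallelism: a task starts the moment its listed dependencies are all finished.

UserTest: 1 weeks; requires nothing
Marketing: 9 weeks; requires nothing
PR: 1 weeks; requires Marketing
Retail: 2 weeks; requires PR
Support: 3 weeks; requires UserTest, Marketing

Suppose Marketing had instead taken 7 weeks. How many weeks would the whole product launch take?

10

Baseline: Marketing→PR→Retail = 9+1+2 = 12 → 12 weeks.
Since Marketing is critical, the -2 change carries straight to that chain (now 10 weeks).
That remains the longest chain; total 10 weeks.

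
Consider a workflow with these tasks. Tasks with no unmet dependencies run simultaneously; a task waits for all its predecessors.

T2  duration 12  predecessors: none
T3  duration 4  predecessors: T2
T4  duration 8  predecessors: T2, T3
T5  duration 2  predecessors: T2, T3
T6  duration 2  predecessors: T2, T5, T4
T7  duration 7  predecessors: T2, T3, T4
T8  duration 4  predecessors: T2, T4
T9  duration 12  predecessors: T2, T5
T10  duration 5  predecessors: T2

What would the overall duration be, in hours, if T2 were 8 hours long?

As given, the longest chain is T2→T3→T4→T7 = 12+4+8+7 = 31, so the finish is 31 hours.
T2 lies on that path, so at 8 hours the path becomes 27 hours.
The critical path is still T2→T3→T4→T7; finish is now 27 hours.

27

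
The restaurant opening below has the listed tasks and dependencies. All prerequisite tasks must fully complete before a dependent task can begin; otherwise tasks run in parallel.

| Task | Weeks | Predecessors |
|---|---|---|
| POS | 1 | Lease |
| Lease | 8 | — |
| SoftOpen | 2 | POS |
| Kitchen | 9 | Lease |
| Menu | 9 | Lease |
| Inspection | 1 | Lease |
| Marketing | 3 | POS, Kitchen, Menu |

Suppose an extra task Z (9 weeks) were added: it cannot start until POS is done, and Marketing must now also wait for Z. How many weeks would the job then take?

21

Originally the job takes 20 weeks.
With Z inserted, Marketing now waits for max(POS, Kitchen, Menu, Z).
New critical path: Lease→POS→Z→Marketing = 8+1+9+3 = 21 ⇒ 21 weeks.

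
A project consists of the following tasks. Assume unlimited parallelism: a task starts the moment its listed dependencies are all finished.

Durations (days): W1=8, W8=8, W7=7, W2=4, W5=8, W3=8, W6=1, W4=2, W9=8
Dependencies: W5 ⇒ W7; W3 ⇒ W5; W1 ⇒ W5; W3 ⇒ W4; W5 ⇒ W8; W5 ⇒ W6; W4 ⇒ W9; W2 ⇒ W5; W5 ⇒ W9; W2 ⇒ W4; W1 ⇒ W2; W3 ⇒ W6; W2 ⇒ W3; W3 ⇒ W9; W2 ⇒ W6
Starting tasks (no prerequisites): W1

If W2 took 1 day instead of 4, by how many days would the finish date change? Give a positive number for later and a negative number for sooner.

-3

Critical path before the change: W1→W2→W3→W5→W8 = 8+4+8+8+8 = 36 giving 36 days.
W2 lies on that path, so at 1 day the path becomes 33 days.
The critical path is still W1→W2→W3→W5→W8; finish is now 33 days.
Change in finish: 33 − 36 = -3 days.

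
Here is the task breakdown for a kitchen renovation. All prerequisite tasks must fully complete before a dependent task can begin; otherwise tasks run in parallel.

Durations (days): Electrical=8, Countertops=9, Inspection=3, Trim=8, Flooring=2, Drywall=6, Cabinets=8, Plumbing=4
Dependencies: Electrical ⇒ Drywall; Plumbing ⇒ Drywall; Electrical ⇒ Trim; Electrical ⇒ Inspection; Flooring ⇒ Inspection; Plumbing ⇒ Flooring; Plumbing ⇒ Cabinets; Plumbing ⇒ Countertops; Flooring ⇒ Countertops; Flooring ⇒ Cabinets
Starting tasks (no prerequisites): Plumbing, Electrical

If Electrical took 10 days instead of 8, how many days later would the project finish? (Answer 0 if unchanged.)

The binding path is Electrical→Trim = 8+8 = 16; finish at 16 days.
Since Electrical is critical, the +2 change carries straight to that chain (now 18 days).
The critical path is still Electrical→Trim; finish is now 18 days.
Change in finish: 18 − 16 = +2 days.

2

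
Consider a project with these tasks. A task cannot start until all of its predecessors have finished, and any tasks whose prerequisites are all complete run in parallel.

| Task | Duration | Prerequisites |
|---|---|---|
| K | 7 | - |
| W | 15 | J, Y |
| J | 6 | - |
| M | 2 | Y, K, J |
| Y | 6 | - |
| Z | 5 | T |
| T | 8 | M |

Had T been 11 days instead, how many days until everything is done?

Critical path before the change: K→M→T→Z = 7+2+8+5 = 22 giving 22 days.
Since T is critical, the +3 change carries straight to that chain (now 25 days).
No other chain overtakes it, so the finish is 25 days.

25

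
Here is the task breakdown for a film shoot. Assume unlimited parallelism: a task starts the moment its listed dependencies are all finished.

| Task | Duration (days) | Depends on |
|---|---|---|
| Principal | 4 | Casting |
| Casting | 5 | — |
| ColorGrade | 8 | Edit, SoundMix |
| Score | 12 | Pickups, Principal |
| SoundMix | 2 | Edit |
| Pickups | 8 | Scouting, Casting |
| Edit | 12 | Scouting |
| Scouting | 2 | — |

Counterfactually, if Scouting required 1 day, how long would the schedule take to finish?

25

Actual critical path: Casting→Pickups→Score = 5+8+12 = 25 ⇒ 25 days.
The longest path through Scouting is only 24 days, so Scouting has float 1.
No other chain overtakes it, so the finish is 25 days.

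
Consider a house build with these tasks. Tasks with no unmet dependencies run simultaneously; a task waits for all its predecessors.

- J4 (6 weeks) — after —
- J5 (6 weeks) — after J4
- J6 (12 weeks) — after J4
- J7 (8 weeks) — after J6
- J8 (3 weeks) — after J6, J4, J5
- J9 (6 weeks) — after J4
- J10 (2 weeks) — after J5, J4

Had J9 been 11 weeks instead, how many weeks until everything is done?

The binding path is J4→J6→J7 = 6+12+8 = 26; finish at 26 weeks.
J9 has 14 weeks of float (longest path through it is 12).
That remains the longest chain; total 26 weeks.

26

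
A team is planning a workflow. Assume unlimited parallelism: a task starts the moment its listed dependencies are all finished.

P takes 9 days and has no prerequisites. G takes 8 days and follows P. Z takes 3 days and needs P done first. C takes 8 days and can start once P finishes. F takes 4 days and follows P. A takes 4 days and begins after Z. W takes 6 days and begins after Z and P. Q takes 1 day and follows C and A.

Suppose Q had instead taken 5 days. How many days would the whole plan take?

Baseline: P→C→Q = 9+8+1 = 18 → 18 days.
Q lies on that path, so at 5 days the path becomes 22 days.
That remains the longest chain; total 22 days.

22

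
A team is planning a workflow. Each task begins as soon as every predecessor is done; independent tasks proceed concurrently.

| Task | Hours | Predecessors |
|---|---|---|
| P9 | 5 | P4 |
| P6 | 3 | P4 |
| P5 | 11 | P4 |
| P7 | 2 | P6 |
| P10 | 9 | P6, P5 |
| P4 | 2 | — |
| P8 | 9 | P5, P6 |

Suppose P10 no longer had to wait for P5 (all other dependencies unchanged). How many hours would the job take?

With the dependency in place, P4→P5→P8 = 2+11+9 = 22 sets the finish at 22 hours.
Without P5→P10, P10's earliest start moves from 13 to 5.
The longest chain is now P4→P5→P8 = 2+11+9 = 22, so the job takes 22 hours.

22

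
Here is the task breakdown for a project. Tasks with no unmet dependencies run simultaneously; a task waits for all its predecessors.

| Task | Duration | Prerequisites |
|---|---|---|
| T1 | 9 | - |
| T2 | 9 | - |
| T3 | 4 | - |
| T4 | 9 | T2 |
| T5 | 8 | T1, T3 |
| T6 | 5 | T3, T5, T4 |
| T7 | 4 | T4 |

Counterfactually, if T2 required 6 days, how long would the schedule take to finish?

As given, the longest chain is T2→T4→T6 = 9+9+5 = 23, so the finish is 23 days.
T2 is on the critical path; changing it to 6 makes that path 20 days.
Now T1→T5→T6 = 9+8+5 = 22 is longest, so the finish becomes 22 days.

22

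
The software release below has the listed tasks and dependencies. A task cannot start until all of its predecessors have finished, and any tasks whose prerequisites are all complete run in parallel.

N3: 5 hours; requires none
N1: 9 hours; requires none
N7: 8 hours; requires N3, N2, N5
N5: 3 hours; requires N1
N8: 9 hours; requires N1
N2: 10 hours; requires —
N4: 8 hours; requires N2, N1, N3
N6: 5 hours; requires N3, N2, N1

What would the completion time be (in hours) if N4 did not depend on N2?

Original critical path: N1→N5→N7 = 9+3+8 = 20 ⇒ 20 hours.
Without N2→N4, N4's earliest start moves from 10 to 9.
After: N1→N5→N7 = 9+3+8 = 20 → 20 hours.

20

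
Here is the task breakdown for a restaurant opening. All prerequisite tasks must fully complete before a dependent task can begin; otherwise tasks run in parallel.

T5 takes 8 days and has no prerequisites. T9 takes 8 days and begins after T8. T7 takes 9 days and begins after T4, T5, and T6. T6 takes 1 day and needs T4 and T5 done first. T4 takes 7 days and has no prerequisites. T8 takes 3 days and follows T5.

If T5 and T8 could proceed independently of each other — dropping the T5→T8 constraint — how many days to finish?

Before: longest chain T5→T8→T9 = 8+3+8 = 19, finish 19.
Without T5→T8, T8's earliest start moves from 8 to 0.
After: T5→T6→T7 = 8+1+9 = 18 → 18 days.

18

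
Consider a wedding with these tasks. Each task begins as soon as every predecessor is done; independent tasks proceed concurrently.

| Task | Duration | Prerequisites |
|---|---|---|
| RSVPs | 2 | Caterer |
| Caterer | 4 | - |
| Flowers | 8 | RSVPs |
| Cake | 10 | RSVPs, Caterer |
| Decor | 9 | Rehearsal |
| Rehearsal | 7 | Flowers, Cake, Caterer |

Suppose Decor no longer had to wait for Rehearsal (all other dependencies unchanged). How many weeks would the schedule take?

Original critical path: Caterer→RSVPs→Cake→Rehearsal→Decor = 4+2+10+7+9 = 32 ⇒ 32 weeks.
Without Rehearsal→Decor, Decor's earliest start moves from 23 to 0.
New critical path: Caterer→RSVPs→Cake→Rehearsal = 4+2+10+7 = 23 ⇒ 23 weeks.

23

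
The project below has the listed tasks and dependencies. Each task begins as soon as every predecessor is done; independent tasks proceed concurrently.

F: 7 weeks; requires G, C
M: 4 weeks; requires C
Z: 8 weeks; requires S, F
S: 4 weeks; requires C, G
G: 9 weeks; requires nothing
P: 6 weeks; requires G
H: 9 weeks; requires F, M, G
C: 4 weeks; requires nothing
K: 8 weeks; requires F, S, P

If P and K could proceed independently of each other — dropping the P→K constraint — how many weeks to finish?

25

With the dependency in place, G→F→H = 9+7+9 = 25 sets the finish at 25 weeks.
Dropping P→K doesn't change K's earliest start (16); another predecessor still binds.
After: G→F→H = 9+7+9 = 25 → 25 weeks.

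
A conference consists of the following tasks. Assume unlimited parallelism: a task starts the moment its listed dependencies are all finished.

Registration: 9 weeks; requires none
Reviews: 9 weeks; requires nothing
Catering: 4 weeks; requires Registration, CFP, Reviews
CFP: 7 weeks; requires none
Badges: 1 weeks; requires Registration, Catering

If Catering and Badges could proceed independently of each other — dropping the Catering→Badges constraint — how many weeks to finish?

With the dependency in place, Reviews→Catering→Badges = 9+4+1 = 14 sets the finish at 14 weeks.
Without Catering→Badges, Badges's earliest start moves from 13 to 9.
After: Reviews→Catering = 9+4 = 13 → 13 weeks.

13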